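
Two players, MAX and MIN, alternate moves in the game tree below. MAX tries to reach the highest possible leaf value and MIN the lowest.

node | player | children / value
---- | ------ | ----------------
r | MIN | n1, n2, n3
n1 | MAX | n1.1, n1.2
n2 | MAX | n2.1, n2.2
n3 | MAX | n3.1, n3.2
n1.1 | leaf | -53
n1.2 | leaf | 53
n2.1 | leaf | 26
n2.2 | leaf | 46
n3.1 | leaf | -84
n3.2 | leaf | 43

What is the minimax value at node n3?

43

n3 (MAX): max(-84, 43) = 43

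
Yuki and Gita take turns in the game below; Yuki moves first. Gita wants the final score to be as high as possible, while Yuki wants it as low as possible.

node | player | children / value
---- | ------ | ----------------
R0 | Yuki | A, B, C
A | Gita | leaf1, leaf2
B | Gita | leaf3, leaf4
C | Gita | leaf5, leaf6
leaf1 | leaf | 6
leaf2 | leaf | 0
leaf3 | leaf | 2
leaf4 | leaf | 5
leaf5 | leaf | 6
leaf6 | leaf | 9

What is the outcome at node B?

5

B (Gita): max(2, 5) = 5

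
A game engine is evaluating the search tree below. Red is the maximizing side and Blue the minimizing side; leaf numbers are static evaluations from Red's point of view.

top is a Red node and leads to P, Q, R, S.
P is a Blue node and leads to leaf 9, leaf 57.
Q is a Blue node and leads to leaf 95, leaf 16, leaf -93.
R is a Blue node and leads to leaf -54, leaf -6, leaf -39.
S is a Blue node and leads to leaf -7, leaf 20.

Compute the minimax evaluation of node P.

9

P (Blue): min(9, 57) = 9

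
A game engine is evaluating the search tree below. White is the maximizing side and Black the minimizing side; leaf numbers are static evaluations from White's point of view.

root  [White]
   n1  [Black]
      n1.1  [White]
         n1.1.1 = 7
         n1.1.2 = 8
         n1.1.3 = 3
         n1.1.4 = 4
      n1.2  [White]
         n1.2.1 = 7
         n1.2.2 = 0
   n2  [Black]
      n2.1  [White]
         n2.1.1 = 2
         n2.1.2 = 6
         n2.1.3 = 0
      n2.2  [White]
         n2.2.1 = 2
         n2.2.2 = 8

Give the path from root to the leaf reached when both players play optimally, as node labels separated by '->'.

n1.1 (White): max(7, 8, 3, 4) = 8
n1.2 (White): max(7, 0) = 7
n1 (Black): min(8, 7) = 7
n2.1 (White): max(2, 6, 0) = 6
n2.2 (White): max(2, 8) = 8
n2 (Black): min(6, 8) = 6
root (White): max(7, 6) = 7
At root, White picks n1 (highest: 7).
At n1, Black picks n1.2 (lowest: 7).
At n1.2, White picks n1.2.1 (highest: 7).
Terminal value 7.

root -> n1 -> n1.2 -> n1.2.1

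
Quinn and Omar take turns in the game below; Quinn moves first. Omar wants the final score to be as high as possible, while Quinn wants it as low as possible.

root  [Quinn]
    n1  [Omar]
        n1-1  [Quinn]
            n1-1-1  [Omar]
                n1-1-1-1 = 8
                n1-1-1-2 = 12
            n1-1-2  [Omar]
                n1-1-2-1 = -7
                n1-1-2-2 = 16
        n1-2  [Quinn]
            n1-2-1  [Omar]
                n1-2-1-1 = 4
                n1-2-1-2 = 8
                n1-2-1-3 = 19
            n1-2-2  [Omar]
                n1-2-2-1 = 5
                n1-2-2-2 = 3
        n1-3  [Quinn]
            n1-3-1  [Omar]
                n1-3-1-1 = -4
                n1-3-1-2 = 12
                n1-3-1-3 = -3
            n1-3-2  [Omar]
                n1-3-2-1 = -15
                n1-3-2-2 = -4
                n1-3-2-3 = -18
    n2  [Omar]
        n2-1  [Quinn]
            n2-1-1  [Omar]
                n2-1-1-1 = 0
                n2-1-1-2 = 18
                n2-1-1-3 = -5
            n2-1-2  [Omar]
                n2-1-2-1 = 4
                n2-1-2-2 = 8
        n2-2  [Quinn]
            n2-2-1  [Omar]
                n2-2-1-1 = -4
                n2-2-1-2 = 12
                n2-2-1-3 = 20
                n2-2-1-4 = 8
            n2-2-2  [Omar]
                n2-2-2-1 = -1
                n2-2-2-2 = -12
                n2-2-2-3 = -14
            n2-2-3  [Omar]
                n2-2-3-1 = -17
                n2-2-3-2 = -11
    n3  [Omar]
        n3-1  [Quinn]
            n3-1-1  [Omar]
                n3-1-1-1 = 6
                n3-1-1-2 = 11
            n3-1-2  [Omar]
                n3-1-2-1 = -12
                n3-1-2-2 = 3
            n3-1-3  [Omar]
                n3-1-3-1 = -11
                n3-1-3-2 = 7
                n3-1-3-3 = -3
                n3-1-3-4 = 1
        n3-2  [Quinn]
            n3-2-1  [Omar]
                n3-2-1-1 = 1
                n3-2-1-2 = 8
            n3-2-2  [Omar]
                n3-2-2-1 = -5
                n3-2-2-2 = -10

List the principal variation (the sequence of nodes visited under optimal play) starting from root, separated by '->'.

n1-1-1 (Omar): max(8, 12) = 12
n1-1-2 (Omar): max(-7, 16) = 16
n1-1 (Quinn): min(12, 16) = 12
n1-2-1 (Omar): max(4, 8, 19) = 19
n1-2-2 (Omar): max(5, 3) = 5
n1-2 (Quinn): min(19, 5) = 5
n1-3-1 (Omar): max(-4, 12, -3) = 12
n1-3-2 (Omar): max(-15, -4, -18) = -4
n1-3 (Quinn): min(12, -4) = -4
n1 (Omar): max(12, 5, -4) = 12
n2-1-1 (Omar): max(0, 18, -5) = 18
n2-1-2 (Omar): max(4, 8) = 8
n2-1 (Quinn): min(18, 8) = 8
n2-2-1 (Omar): max(-4, 12, 20, 8) = 20
n2-2-2 (Omar): max(-1, -12, -14) = -1
n2-2-3 (Omar): max(-17, -11) = -11
n2-2 (Quinn): min(20, -1, -11) = -11
n2 (Omar): max(8, -11) = 8
n3-1-1 (Omar): max(6, 11) = 11
n3-1-2 (Omar): max(-12, 3) = 3
n3-1-3 (Omar): max(-11, 7, -3, 1) = 7
n3-1 (Quinn): min(11, 3, 7) = 3
n3-2-1 (Omar): max(1, 8) = 8
n3-2-2 (Omar): max(-5, -10) = -5
n3-2 (Quinn): min(8, -5) = -5
n3 (Omar): max(3, -5) = 3
root (Quinn): min(12, 8, 3) = 3
At root, Quinn picks n3 (lowest: 3).
At n3, Omar picks n3-1 (highest: 3).
At n3-1, Quinn picks n3-1-2 (lowest: 3).
At n3-1-2, Omar picks n3-1-2-2 (highest: 3).
Terminal value 3.

root -> n3 -> n3-1 -> n3-1-2 -> n3-1-2-2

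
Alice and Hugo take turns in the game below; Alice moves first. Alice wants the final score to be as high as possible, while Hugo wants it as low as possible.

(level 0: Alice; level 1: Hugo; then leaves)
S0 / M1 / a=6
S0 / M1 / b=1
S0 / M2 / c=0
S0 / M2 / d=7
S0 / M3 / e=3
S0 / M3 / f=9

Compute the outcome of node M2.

0

M2 (Hugo): min(0, 7) = 0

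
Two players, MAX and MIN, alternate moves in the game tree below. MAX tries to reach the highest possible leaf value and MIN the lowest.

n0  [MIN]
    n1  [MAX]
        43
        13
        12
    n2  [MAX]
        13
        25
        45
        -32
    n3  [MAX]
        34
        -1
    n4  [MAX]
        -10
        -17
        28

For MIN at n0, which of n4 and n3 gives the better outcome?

n4

n4 (MAX): max(-10, -17, 28) = 28
n3 (MAX): max(34, -1) = 34
MIN prefers the lower value; n4=28, n3=34. n4 is better since 28 < 34.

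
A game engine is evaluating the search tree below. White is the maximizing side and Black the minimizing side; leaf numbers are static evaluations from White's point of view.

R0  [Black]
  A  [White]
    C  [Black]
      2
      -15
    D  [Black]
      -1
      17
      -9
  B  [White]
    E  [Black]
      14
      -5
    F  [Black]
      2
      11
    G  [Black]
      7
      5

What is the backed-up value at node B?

5

E (Black): min(14, -5) = -5
F (Black): min(2, 11) = 2
G (Black): min(7, 5) = 5
B (White): max(-5, 2, 5) = 5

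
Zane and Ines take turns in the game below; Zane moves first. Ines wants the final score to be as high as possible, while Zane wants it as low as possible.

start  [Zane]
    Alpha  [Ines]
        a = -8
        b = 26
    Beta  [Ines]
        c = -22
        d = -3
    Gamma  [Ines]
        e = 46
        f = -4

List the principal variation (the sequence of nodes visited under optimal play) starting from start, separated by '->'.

start -> Beta -> d

Alpha (Ines): max(-8, 26) = 26
Beta (Ines): max(-22, -3) = -3
Gamma (Ines): max(46, -4) = 46
start (Zane): min(26, -3, 46) = -3
At start, Zane picks Beta (lowest: -3).
At Beta, Ines picks d (highest: -3).
Terminal value -3.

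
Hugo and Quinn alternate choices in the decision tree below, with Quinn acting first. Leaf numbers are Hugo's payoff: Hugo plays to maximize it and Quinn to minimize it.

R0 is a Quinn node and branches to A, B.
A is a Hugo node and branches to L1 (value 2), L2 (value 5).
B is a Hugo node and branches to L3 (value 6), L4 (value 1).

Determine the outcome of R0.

5

A (Hugo): max(2, 5) = 5
B (Hugo): max(6, 1) = 6
R0 (Quinn): min(5, 6) = 5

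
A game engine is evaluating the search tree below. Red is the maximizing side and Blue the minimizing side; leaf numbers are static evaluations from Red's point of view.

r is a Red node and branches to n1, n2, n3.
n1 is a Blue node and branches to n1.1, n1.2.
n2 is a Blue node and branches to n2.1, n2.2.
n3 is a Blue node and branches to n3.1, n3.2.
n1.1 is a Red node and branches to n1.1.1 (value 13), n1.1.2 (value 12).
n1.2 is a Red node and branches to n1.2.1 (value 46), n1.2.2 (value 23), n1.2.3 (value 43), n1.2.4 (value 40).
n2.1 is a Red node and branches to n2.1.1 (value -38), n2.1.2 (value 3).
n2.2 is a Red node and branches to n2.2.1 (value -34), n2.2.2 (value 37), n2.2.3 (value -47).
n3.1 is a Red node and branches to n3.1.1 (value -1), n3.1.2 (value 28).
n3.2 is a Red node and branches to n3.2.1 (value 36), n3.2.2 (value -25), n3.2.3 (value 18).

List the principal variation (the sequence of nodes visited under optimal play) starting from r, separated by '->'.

r -> n3 -> n3.1 -> n3.1.2

n1.1 (Red): max(13, 12) = 13
n1.2 (Red): max(46, 23, 43, 40) = 46
n1 (Blue): min(13, 46) = 13
n2.1 (Red): max(-38, 3) = 3
n2.2 (Red): max(-34, 37, -47) = 37
n2 (Blue): min(3, 37) = 3
n3.1 (Red): max(-1, 28) = 28
n3.2 (Red): max(36, -25, 18) = 36
n3 (Blue): min(28, 36) = 28
r (Red): max(13, 3, 28) = 28
At r, Red picks n3 (highest: 28).
At n3, Blue picks n3.1 (lowest: 28).
At n3.1, Red picks n3.1.2 (highest: 28).
Terminal value 28.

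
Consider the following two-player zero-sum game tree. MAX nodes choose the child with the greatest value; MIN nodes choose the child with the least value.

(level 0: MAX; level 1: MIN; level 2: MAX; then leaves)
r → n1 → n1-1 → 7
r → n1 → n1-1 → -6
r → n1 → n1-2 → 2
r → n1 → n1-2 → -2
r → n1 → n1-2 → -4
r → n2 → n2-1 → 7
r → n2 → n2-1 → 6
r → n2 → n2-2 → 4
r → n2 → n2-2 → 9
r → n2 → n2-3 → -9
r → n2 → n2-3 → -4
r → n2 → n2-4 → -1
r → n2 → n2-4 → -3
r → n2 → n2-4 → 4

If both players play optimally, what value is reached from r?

n1-1 (MAX): max(7, -6) = 7
n1-2 (MAX): max(2, -2, -4) = 2
n1 (MIN): min(7, 2) = 2
n2-1 (MAX): max(7, 6) = 7
n2-2 (MAX): max(4, 9) = 9
n2-3 (MAX): max(-9, -4) = -4
n2-4 (MAX): max(-1, -3, 4) = 4
n2 (MIN): min(7, 9, -4, 4) = -4
r (MAX): max(2, -4) = 2

2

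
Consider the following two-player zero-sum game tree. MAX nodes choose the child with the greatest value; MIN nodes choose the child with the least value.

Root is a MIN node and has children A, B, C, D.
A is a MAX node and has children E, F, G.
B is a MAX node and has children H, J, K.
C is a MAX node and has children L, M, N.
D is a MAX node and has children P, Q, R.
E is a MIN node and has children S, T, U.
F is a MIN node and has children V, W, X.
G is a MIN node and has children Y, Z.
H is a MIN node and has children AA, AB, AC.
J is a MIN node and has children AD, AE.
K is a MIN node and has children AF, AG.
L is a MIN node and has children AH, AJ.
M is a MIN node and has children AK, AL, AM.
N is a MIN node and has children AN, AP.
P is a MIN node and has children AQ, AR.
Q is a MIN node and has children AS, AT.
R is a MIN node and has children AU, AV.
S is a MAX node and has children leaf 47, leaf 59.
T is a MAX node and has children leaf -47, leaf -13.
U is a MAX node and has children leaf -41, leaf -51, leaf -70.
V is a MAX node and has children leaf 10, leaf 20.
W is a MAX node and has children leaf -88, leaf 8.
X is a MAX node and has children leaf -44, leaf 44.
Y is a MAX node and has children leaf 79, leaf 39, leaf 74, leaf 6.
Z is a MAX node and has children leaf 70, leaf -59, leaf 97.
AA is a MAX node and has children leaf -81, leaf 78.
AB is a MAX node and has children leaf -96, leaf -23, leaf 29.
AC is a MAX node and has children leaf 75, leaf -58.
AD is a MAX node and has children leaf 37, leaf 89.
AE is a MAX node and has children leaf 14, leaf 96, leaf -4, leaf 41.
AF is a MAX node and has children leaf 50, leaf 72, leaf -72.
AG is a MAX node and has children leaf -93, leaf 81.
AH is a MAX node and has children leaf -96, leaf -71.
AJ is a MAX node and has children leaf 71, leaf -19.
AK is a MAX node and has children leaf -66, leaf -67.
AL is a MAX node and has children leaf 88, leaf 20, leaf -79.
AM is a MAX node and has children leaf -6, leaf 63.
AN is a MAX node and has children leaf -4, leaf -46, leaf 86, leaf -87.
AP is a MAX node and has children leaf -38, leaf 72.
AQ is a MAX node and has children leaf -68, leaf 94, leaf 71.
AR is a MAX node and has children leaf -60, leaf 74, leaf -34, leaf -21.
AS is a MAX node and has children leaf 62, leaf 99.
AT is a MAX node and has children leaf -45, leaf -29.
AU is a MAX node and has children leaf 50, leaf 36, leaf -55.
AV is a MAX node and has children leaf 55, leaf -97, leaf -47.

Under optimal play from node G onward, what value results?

79

Y (MAX): max(79, 39, 74, 6) = 79
Z (MAX): max(70, -59, 97) = 97
G (MIN): min(79, 97) = 79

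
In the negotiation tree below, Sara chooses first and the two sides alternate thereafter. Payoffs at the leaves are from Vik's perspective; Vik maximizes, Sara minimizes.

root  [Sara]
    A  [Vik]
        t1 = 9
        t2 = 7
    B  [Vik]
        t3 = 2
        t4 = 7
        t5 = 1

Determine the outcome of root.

7

A (Vik): max(9, 7) = 9
B (Vik): max(2, 7, 1) = 7
root (Sara): min(9, 7) = 7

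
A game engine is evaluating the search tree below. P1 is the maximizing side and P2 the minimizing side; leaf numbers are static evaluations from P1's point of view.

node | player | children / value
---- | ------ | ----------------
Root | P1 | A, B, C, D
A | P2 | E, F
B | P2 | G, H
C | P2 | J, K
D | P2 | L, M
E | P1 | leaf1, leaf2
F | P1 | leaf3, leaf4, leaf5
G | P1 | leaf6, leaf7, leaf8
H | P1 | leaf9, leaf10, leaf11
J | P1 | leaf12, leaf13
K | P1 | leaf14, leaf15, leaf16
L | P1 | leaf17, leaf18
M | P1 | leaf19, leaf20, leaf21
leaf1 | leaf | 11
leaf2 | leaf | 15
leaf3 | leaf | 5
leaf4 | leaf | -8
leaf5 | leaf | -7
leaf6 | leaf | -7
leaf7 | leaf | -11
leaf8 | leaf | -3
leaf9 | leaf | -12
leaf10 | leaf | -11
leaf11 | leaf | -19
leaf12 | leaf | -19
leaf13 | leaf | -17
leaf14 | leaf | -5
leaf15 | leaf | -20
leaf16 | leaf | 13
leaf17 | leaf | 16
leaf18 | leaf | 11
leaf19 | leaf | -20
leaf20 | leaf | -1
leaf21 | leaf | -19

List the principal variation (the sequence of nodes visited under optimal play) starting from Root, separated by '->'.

E (P1): max(11, 15) = 15
F (P1): max(5, -8, -7) = 5
A (P2): min(15, 5) = 5
G (P1): max(-7, -11, -3) = -3
H (P1): max(-12, -11, -19) = -11
B (P2): min(-3, -11) = -11
J (P1): max(-19, -17) = -17
K (P1): max(-5, -20, 13) = 13
C (P2): min(-17, 13) = -17
L (P1): max(16, 11) = 16
M (P1): max(-20, -1, -19) = -1
D (P2): min(16, -1) = -1
Root (P1): max(5, -11, -17, -1) = 5
At Root, P1 picks A (highest: 5).
At A, P2 picks F (lowest: 5).
At F, P1 picks leaf3 (highest: 5).
Terminal value 5.

Root -> A -> F -> leaf3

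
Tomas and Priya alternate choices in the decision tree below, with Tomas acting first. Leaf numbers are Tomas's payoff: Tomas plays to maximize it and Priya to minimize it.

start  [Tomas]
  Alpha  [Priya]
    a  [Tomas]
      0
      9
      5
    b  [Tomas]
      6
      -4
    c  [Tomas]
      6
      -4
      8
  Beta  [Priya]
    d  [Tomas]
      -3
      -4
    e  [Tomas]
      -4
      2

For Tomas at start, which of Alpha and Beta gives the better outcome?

a (Tomas): max(0, 9, 5) = 9
b (Tomas): max(6, -4) = 6
c (Tomas): max(6, -4, 8) = 8
Alpha (Priya): min(9, 6, 8) = 6
d (Tomas): max(-3, -4) = -3
e (Tomas): max(-4, 2) = 2
Beta (Priya): min(-3, 2) = -3
Tomas prefers the higher value; Alpha=6, Beta=-3. Alpha is better since 6 > -3.

Alpha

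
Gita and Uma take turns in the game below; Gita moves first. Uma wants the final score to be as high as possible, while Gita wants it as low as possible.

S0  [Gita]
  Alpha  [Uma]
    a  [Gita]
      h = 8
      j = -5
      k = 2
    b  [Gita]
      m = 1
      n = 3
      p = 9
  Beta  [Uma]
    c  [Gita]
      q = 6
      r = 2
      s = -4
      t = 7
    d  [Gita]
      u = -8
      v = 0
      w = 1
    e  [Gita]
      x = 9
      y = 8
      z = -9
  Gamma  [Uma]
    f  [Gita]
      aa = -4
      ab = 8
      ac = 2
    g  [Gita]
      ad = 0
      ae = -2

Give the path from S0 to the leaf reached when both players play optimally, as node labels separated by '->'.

S0 -> Beta -> c -> s

a (Gita): min(8, -5, 2) = -5
b (Gita): min(1, 3, 9) = 1
Alpha (Uma): max(-5, 1) = 1
c (Gita): min(6, 2, -4, 7) = -4
d (Gita): min(-8, 0, 1) = -8
e (Gita): min(9, 8, -9) = -9
Beta (Uma): max(-4, -8, -9) = -4
f (Gita): min(-4, 8, 2) = -4
g (Gita): min(0, -2) = -2
Gamma (Uma): max(-4, -2) = -2
S0 (Gita): min(1, -4, -2) = -4
At S0, Gita picks Beta (lowest: -4).
At Beta, Uma picks c (highest: -4).
At c, Gita picks s (lowest: -4).
Terminal value -4.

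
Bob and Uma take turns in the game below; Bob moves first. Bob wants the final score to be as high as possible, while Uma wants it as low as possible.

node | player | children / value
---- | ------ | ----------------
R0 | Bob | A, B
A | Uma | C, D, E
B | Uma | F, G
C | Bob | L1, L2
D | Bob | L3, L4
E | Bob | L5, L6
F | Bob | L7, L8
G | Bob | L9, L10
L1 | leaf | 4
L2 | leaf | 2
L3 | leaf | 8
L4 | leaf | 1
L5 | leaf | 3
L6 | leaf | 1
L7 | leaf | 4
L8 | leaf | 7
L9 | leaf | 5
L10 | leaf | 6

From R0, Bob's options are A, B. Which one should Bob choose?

B

C (Bob): max(4, 2) = 4
D (Bob): max(8, 1) = 8
E (Bob): max(3, 1) = 3
A (Uma): min(4, 8, 3) = 3
F (Bob): max(4, 7) = 7
G (Bob): max(5, 6) = 6
B (Uma): min(7, 6) = 6
R0 (Bob): max(3, 6) = 6
Bob at R0 wants the highest of {A=3, B=6}, so chooses B.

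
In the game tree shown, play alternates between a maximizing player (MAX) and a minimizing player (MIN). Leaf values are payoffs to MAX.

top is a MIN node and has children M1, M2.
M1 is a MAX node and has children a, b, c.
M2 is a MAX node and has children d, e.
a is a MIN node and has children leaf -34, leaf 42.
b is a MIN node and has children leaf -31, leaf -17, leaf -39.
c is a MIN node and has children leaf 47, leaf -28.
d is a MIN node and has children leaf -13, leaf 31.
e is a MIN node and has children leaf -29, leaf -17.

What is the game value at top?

a (MIN): min(-34, 42) = -34
b (MIN): min(-31, -17, -39) = -39
c (MIN): min(47, -28) = -28
M1 (MAX): max(-34, -39, -28) = -28
d (MIN): min(-13, 31) = -13
e (MIN): min(-29, -17) = -29
M2 (MAX): max(-13, -29) = -13
top (MIN): min(-28, -13) = -28

-28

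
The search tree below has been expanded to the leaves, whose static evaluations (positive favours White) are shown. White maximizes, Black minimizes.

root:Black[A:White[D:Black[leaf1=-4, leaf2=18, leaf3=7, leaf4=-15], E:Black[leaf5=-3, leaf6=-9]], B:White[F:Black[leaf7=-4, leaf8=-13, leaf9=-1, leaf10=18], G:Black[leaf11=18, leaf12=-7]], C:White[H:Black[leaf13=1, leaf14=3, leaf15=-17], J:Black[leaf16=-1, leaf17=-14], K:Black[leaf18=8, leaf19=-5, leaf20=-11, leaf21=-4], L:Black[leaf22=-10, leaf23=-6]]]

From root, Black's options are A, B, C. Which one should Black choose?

C

D (Black): min(-4, 18, 7, -15) = -15
E (Black): min(-3, -9) = -9
A (White): max(-15, -9) = -9
F (Black): min(-4, -13, -1, 18) = -13
G (Black): min(18, -7) = -7
B (White): max(-13, -7) = -7
H (Black): min(1, 3, -17) = -17
J (Black): min(-1, -14) = -14
K (Black): min(8, -5, -11, -4) = -11
L (Black): min(-10, -6) = -10
C (White): max(-17, -14, -11, -10) = -10
root (Black): min(-9, -7, -10) = -10
Black at root wants the lowest of {A=-9, B=-7, C=-10}, so chooses C.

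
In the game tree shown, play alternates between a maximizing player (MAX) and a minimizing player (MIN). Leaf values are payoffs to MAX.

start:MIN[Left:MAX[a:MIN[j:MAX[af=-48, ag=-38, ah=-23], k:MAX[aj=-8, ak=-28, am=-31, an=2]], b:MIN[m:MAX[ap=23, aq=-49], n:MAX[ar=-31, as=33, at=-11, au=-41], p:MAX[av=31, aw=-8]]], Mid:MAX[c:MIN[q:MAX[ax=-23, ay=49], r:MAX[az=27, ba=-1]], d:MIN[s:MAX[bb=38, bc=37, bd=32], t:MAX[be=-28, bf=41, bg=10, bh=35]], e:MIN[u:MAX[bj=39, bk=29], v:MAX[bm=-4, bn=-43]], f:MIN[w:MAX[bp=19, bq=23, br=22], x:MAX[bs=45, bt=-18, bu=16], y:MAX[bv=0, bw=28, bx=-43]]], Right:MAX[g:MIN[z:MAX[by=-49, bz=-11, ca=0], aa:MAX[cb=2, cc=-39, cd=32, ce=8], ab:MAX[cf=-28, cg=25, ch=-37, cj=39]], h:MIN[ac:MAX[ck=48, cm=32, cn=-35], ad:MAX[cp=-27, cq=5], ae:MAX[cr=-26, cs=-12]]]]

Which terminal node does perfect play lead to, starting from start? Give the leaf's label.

j (MAX): max(-48, -38, -23) = -23
k (MAX): max(-8, -28, -31, 2) = 2
a (MIN): min(-23, 2) = -23
m (MAX): max(23, -49) = 23
n (MAX): max(-31, 33, -11, -41) = 33
p (MAX): max(31, -8) = 31
b (MIN): min(23, 33, 31) = 23
Left (MAX): max(-23, 23) = 23
q (MAX): max(-23, 49) = 49
r (MAX): max(27, -1) = 27
c (MIN): min(49, 27) = 27
s (MAX): max(38, 37, 32) = 38
t (MAX): max(-28, 41, 10, 35) = 41
d (MIN): min(38, 41) = 38
u (MAX): max(39, 29) = 39
v (MAX): max(-4, -43) = -4
e (MIN): min(39, -4) = -4
w (MAX): max(19, 23, 22) = 23
x (MAX): max(45, -18, 16) = 45
y (MAX): max(0, 28, -43) = 28
f (MIN): min(23, 45, 28) = 23
Mid (MAX): max(27, 38, -4, 23) = 38
z (MAX): max(-49, -11, 0) = 0
aa (MAX): max(2, -39, 32, 8) = 32
ab (MAX): max(-28, 25, -37, 39) = 39
g (MIN): min(0, 32, 39) = 0
ac (MAX): max(48, 32, -35) = 48
ad (MAX): max(-27, 5) = 5
ae (MAX): max(-26, -12) = -12
h (MIN): min(48, 5, -12) = -12
Right (MAX): max(0, -12) = 0
start (MIN): min(23, 38, 0) = 0
At start, MIN picks Right (lowest: 0).
At Right, MAX picks g (highest: 0).
At g, MIN picks z (lowest: 0).
At z, MAX picks ca (highest: 0).
Terminal value 0.

ca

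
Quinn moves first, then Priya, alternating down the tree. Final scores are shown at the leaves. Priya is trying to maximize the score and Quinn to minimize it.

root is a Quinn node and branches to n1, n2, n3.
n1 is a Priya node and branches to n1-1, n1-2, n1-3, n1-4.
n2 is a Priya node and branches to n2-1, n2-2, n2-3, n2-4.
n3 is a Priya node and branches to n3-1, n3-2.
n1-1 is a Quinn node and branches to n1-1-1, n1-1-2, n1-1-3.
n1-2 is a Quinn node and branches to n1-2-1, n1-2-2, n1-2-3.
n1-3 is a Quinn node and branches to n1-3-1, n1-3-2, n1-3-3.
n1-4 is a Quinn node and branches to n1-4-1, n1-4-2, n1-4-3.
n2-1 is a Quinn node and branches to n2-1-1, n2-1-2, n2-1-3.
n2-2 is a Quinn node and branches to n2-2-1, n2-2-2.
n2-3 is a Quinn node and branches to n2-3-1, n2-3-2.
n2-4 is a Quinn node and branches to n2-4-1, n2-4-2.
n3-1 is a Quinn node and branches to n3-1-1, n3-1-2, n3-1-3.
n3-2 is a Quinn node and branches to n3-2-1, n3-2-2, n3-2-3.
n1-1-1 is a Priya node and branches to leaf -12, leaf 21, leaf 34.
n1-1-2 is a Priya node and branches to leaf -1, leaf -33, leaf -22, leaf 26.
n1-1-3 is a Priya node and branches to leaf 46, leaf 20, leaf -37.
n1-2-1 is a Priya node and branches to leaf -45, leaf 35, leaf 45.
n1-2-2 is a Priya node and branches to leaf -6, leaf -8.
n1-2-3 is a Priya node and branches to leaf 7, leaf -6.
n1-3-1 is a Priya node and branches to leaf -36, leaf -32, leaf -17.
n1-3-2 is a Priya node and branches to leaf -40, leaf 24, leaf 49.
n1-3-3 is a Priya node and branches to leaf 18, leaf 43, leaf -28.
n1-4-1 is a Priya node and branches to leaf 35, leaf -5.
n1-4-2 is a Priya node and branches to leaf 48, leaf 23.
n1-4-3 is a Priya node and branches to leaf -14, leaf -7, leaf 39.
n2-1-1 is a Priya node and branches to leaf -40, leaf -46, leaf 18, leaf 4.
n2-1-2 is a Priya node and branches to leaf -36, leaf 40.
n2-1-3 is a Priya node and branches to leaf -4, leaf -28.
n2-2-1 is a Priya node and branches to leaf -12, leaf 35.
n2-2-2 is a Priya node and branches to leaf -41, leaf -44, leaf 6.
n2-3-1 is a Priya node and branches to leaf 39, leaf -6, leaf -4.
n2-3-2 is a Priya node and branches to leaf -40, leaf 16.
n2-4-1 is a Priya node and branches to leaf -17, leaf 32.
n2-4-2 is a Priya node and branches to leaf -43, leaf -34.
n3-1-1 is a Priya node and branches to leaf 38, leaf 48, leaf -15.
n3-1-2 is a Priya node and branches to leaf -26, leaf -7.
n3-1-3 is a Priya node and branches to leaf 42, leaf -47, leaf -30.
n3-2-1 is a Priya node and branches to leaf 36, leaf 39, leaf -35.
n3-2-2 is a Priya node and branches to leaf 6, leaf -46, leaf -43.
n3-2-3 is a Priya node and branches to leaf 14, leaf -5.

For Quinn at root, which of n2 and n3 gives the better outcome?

n2-1-1 (Priya): max(-40, -46, 18, 4) = 18
n2-1-2 (Priya): max(-36, 40) = 40
n2-1-3 (Priya): max(-4, -28) = -4
n2-1 (Quinn): min(18, 40, -4) = -4
n2-2-1 (Priya): max(-12, 35) = 35
n2-2-2 (Priya): max(-41, -44, 6) = 6
n2-2 (Quinn): min(35, 6) = 6
n2-3-1 (Priya): max(39, -6, -4) = 39
n2-3-2 (Priya): max(-40, 16) = 16
n2-3 (Quinn): min(39, 16) = 16
n2-4-1 (Priya): max(-17, 32) = 32
n2-4-2 (Priya): max(-43, -34) = -34
n2-4 (Quinn): min(32, -34) = -34
n2 (Priya): max(-4, 6, 16, -34) = 16
n3-1-1 (Priya): max(38, 48, -15) = 48
n3-1-2 (Priya): max(-26, -7) = -7
n3-1-3 (Priya): max(42, -47, -30) = 42
n3-1 (Quinn): min(48, -7, 42) = -7
n3-2-1 (Priya): max(36, 39, -35) = 39
n3-2-2 (Priya): max(6, -46, -43) = 6
n3-2-3 (Priya): max(14, -5) = 14
n3-2 (Quinn): min(39, 6, 14) = 6
n3 (Priya): max(-7, 6) = 6
Quinn prefers the lower value; n2=16, n3=6. n3 is better since 6 < 16.

n3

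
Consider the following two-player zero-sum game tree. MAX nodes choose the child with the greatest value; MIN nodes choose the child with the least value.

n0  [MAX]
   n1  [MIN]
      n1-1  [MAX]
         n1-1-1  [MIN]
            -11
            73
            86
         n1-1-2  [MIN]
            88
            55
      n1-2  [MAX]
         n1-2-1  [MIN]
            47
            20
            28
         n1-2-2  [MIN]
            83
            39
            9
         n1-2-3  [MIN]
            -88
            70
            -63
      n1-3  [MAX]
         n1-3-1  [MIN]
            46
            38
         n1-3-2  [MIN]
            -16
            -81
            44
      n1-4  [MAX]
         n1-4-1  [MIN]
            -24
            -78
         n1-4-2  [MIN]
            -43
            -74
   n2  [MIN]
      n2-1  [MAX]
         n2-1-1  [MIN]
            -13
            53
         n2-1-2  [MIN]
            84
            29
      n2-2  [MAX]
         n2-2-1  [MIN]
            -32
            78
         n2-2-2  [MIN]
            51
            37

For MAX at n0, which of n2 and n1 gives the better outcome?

n2-1-1 (MIN): min(-13, 53) = -13
n2-1-2 (MIN): min(84, 29) = 29
n2-1 (MAX): max(-13, 29) = 29
n2-2-1 (MIN): min(-32, 78) = -32
n2-2-2 (MIN): min(51, 37) = 37
n2-2 (MAX): max(-32, 37) = 37
n2 (MIN): min(29, 37) = 29
n1-1-1 (MIN): min(-11, 73, 86) = -11
n1-1-2 (MIN): min(88, 55) = 55
n1-1 (MAX): max(-11, 55) = 55
n1-2-1 (MIN): min(47, 20, 28) = 20
n1-2-2 (MIN): min(83, 39, 9) = 9
n1-2-3 (MIN): min(-88, 70, -63) = -88
n1-2 (MAX): max(20, 9, -88) = 20
n1-3-1 (MIN): min(46, 38) = 38
n1-3-2 (MIN): min(-16, -81, 44) = -81
n1-3 (MAX): max(38, -81) = 38
n1-4-1 (MIN): min(-24, -78) = -78
n1-4-2 (MIN): min(-43, -74) = -74
n1-4 (MAX): max(-78, -74) = -74
n1 (MIN): min(55, 20, 38, -74) = -74
MAX prefers the higher value; n2=29, n1=-74. n2 is better since 29 > -74.

n2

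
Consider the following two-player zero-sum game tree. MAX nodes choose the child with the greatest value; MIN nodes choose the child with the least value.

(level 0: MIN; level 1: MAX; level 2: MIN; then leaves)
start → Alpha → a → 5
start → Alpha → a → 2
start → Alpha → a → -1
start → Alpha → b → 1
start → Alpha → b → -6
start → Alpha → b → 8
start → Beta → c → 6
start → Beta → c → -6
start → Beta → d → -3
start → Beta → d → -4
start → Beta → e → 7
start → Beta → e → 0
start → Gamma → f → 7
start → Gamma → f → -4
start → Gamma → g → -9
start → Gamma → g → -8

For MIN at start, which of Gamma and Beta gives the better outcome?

Gamma

f (MIN): min(7, -4) = -4
g (MIN): min(-9, -8) = -9
Gamma (MAX): max(-4, -9) = -4
c (MIN): min(6, -6) = -6
d (MIN): min(-3, -4) = -4
e (MIN): min(7, 0) = 0
Beta (MAX): max(-6, -4, 0) = 0
MIN prefers the lower value; Gamma=-4, Beta=0. Gamma is better since -4 < 0.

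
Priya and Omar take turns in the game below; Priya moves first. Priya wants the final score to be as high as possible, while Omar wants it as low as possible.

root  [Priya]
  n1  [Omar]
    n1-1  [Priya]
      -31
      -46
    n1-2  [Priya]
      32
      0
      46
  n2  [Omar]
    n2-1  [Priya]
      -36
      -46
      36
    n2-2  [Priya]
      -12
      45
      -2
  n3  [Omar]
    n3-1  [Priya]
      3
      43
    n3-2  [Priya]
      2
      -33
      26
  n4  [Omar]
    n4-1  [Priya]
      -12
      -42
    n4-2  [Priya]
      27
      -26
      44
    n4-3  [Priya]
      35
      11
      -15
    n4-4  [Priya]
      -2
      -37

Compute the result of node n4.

n4-1 (Priya): max(-12, -42) = -12
n4-2 (Priya): max(27, -26, 44) = 44
n4-3 (Priya): max(35, 11, -15) = 35
n4-4 (Priya): max(-2, -37) = -2
n4 (Omar): min(-12, 44, 35, -2) = -12

-12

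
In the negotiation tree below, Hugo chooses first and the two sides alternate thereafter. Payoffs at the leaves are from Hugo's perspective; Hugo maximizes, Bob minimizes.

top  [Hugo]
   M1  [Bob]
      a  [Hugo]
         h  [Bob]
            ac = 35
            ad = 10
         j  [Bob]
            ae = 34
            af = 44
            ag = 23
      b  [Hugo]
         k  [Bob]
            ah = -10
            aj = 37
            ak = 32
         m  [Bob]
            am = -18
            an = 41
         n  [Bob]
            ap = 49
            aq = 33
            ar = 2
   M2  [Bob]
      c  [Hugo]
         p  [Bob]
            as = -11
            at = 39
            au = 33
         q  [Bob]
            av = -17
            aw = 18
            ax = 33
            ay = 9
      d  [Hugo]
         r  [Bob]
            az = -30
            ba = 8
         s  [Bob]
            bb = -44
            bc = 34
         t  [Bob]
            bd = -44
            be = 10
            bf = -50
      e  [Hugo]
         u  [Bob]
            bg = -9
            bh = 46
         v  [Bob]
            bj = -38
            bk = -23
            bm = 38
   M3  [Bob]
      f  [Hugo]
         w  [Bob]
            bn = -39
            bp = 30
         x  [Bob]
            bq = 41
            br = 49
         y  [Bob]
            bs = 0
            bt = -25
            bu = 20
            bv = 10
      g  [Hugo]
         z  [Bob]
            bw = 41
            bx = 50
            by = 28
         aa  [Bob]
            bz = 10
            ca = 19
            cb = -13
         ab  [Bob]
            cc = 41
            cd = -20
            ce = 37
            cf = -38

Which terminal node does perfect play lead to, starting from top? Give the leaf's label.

by

h (Bob): min(35, 10) = 10
j (Bob): min(34, 44, 23) = 23
a (Hugo): max(10, 23) = 23
k (Bob): min(-10, 37, 32) = -10
m (Bob): min(-18, 41) = -18
n (Bob): min(49, 33, 2) = 2
b (Hugo): max(-10, -18, 2) = 2
M1 (Bob): min(23, 2) = 2
p (Bob): min(-11, 39, 33) = -11
q (Bob): min(-17, 18, 33, 9) = -17
c (Hugo): max(-11, -17) = -11
r (Bob): min(-30, 8) = -30
s (Bob): min(-44, 34) = -44
t (Bob): min(-44, 10, -50) = -50
d (Hugo): max(-30, -44, -50) = -30
u (Bob): min(-9, 46) = -9
v (Bob): min(-38, -23, 38) = -38
e (Hugo): max(-9, -38) = -9
M2 (Bob): min(-11, -30, -9) = -30
w (Bob): min(-39, 30) = -39
x (Bob): min(41, 49) = 41
y (Bob): min(0, -25, 20, 10) = -25
f (Hugo): max(-39, 41, -25) = 41
z (Bob): min(41, 50, 28) = 28
aa (Bob): min(10, 19, -13) = -13
ab (Bob): min(41, -20, 37, -38) = -38
g (Hugo): max(28, -13, -38) = 28
M3 (Bob): min(41, 28) = 28
top (Hugo): max(2, -30, 28) = 28
At top, Hugo picks M3 (highest: 28).
At M3, Bob picks g (lowest: 28).
At g, Hugo picks z (highest: 28).
At z, Bob picks by (lowest: 28).
Terminal value 28.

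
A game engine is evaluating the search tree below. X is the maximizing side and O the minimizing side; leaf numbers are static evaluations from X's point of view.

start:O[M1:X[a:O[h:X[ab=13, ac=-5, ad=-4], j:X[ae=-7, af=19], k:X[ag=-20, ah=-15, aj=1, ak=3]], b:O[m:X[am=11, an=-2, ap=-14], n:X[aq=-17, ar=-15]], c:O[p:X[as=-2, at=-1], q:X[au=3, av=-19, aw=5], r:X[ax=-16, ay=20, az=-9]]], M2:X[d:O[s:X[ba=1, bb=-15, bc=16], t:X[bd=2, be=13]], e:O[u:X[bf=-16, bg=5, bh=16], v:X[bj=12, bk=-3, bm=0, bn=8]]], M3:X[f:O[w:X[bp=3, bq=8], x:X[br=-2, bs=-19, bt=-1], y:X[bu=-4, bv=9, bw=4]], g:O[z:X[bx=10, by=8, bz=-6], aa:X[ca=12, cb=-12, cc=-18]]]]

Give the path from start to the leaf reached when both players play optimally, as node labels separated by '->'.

start -> M1 -> a -> k -> ak

h (X): max(13, -5, -4) = 13
j (X): max(-7, 19) = 19
k (X): max(-20, -15, 1, 3) = 3
a (O): min(13, 19, 3) = 3
m (X): max(11, -2, -14) = 11
n (X): max(-17, -15) = -15
b (O): min(11, -15) = -15
p (X): max(-2, -1) = -1
q (X): max(3, -19, 5) = 5
r (X): max(-16, 20, -9) = 20
c (O): min(-1, 5, 20) = -1
M1 (X): max(3, -15, -1) = 3
s (X): max(1, -15, 16) = 16
t (X): max(2, 13) = 13
d (O): min(16, 13) = 13
u (X): max(-16, 5, 16) = 16
v (X): max(12, -3, 0, 8) = 12
e (O): min(16, 12) = 12
M2 (X): max(13, 12) = 13
w (X): max(3, 8) = 8
x (X): max(-2, -19, -1) = -1
y (X): max(-4, 9, 4) = 9
f (O): min(8, -1, 9) = -1
z (X): max(10, 8, -6) = 10
aa (X): max(12, -12, -18) = 12
g (O): min(10, 12) = 10
M3 (X): max(-1, 10) = 10
start (O): min(3, 13, 10) = 3
At start, O picks M1 (lowest: 3).
At M1, X picks a (highest: 3).
At a, O picks k (lowest: 3).
At k, X picks ak (highest: 3).
Terminal value 3.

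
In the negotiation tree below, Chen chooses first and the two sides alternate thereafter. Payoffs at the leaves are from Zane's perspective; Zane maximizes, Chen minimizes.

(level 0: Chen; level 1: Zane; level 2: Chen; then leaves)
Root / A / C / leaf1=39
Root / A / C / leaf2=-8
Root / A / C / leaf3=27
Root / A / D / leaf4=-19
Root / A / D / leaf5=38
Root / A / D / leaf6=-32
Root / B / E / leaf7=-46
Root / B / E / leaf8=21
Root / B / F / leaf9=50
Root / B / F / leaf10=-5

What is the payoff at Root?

-8

C (Chen): min(39, -8, 27) = -8
D (Chen): min(-19, 38, -32) = -32
A (Zane): max(-8, -32) = -8
E (Chen): min(-46, 21) = -46
F (Chen): min(50, -5) = -5
B (Zane): max(-46, -5) = -5
Root (Chen): min(-8, -5) = -8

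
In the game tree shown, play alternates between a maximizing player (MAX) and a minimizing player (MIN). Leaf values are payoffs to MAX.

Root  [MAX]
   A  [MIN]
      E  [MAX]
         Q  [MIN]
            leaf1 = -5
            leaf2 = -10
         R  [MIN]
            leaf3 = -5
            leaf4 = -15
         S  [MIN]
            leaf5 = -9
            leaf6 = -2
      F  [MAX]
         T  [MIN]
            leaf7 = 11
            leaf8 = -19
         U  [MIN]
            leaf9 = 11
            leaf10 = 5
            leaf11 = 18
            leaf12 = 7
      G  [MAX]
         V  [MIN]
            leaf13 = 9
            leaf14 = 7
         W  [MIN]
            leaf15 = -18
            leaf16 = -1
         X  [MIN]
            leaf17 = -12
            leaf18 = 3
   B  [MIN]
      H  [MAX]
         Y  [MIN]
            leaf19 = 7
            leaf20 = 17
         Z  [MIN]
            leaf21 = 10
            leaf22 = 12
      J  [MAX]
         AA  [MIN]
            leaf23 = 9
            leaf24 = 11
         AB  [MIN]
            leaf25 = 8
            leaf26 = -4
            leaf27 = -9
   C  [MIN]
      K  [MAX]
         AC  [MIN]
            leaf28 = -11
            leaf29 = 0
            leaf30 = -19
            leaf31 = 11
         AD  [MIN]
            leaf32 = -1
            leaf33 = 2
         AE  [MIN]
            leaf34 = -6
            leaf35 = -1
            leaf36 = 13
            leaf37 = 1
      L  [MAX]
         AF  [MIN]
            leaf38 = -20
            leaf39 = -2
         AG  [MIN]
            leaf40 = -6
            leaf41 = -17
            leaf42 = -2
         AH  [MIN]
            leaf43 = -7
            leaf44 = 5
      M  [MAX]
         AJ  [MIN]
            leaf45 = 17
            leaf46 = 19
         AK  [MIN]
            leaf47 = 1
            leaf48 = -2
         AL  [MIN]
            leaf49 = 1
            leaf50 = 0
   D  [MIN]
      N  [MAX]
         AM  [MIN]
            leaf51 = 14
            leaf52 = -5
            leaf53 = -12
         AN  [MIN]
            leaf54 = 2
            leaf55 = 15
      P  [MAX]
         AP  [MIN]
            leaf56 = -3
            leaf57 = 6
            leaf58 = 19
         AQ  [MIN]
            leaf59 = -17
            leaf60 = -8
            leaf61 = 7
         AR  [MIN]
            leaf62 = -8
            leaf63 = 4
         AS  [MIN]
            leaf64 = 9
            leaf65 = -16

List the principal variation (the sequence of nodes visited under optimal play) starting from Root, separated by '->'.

Root -> B -> J -> AA -> leaf23

Q (MIN): min(-5, -10) = -10
R (MIN): min(-5, -15) = -15
S (MIN): min(-9, -2) = -9
E (MAX): max(-10, -15, -9) = -9
T (MIN): min(11, -19) = -19
U (MIN): min(11, 5, 18, 7) = 5
F (MAX): max(-19, 5) = 5
V (MIN): min(9, 7) = 7
W (MIN): min(-18, -1) = -18
X (MIN): min(-12, 3) = -12
G (MAX): max(7, -18, -12) = 7
A (MIN): min(-9, 5, 7) = -9
Y (MIN): min(7, 17) = 7
Z (MIN): min(10, 12) = 10
H (MAX): max(7, 10) = 10
AA (MIN): min(9, 11) = 9
AB (MIN): min(8, -4, -9) = -9
J (MAX): max(9, -9) = 9
B (MIN): min(10, 9) = 9
AC (MIN): min(-11, 0, -19, 11) = -19
AD (MIN): min(-1, 2) = -1
AE (MIN): min(-6, -1, 13, 1) = -6
K (MAX): max(-19, -1, -6) = -1
AF (MIN): min(-20, -2) = -20
AG (MIN): min(-6, -17, -2) = -17
AH (MIN): min(-7, 5) = -7
L (MAX): max(-20, -17, -7) = -7
AJ (MIN): min(17, 19) = 17
AK (MIN): min(1, -2) = -2
AL (MIN): min(1, 0) = 0
M (MAX): max(17, -2, 0) = 17
C (MIN): min(-1, -7, 17) = -7
AM (MIN): min(14, -5, -12) = -12
AN (MIN): min(2, 15) = 2
N (MAX): max(-12, 2) = 2
AP (MIN): min(-3, 6, 19) = -3
AQ (MIN): min(-17, -8, 7) = -17
AR (MIN): min(-8, 4) = -8
AS (MIN): min(9, -16) = -16
P (MAX): max(-3, -17, -8, -16) = -3
D (MIN): min(2, -3) = -3
Root (MAX): max(-9, 9, -7, -3) = 9
At Root, MAX picks B (highest: 9).
At B, MIN picks J (lowest: 9).
At J, MAX picks AA (highest: 9).
At AA, MIN picks leaf23 (lowest: 9).
Terminal value 9.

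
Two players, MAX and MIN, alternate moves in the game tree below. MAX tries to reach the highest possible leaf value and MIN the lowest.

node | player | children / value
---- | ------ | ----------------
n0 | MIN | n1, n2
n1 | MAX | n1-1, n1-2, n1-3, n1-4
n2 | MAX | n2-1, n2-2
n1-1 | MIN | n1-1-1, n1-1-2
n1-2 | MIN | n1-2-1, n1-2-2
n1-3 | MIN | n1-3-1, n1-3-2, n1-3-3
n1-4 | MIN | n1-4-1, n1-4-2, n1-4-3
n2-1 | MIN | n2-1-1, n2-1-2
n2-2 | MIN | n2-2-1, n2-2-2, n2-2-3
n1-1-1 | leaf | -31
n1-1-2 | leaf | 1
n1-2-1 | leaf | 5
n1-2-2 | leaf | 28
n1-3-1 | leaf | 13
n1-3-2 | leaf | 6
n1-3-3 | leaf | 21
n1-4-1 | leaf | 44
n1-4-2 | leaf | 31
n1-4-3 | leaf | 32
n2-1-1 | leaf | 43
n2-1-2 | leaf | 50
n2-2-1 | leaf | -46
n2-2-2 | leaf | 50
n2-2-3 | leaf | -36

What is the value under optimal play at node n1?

31

n1-1 (MIN): min(-31, 1) = -31
n1-2 (MIN): min(5, 28) = 5
n1-3 (MIN): min(13, 6, 21) = 6
n1-4 (MIN): min(44, 31, 32) = 31
n1 (MAX): max(-31, 5, 6, 31) = 31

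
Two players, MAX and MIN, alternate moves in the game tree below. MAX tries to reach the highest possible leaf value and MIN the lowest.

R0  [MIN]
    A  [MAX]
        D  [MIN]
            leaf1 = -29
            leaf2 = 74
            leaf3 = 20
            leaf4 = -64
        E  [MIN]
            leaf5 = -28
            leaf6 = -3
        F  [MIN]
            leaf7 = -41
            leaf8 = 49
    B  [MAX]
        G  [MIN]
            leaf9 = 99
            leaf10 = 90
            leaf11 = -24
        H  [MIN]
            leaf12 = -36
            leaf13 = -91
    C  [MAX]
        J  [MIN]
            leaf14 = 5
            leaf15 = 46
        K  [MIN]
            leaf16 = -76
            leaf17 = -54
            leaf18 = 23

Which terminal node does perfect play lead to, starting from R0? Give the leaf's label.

leaf5

D (MIN): min(-29, 74, 20, -64) = -64
E (MIN): min(-28, -3) = -28
F (MIN): min(-41, 49) = -41
A (MAX): max(-64, -28, -41) = -28
G (MIN): min(99, 90, -24) = -24
H (MIN): min(-36, -91) = -91
B (MAX): max(-24, -91) = -24
J (MIN): min(5, 46) = 5
K (MIN): min(-76, -54, 23) = -76
C (MAX): max(5, -76) = 5
R0 (MIN): min(-28, -24, 5) = -28
At R0, MIN picks A (lowest: -28).
At A, MAX picks E (highest: -28).
At E, MIN picks leaf5 (lowest: -28).
Terminal value -28.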